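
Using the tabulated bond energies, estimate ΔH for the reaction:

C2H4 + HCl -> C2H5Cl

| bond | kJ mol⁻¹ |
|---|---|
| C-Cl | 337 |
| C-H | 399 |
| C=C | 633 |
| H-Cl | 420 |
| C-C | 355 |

ΔH ≈ −38 kJ

Bonds broken (reactants):
  C-H: 4 × 399 = 1596
  C=C: 1 × 633 = 633
  H-Cl: 1 × 420 = 420
  Σ(broken) = 2649 kJ
Bonds formed (products):
  C-C: 1 × 355 = 355
  C-Cl: 1 × 337 = 337
  C-H: 5 × 399 = 1995
  Σ(formed) = 2687 kJ
ΔH = Σ(broken) − Σ(formed) = 2649 − 2687 = −38 kJ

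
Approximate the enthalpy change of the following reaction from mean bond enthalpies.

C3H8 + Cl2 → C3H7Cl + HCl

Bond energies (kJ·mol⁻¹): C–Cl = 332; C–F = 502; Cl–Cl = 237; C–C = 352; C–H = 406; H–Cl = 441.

Bonds broken (reactants):
  C–C: 2 × 352 = 704
  C–H: 8 × 406 = 3248
  Cl–Cl: 1 × 237 = 237
  Σ(broken) = 4189 kJ
Bonds formed (products):
  C–C: 2 × 352 = 704
  C–Cl: 1 × 332 = 332
  C–H: 7 × 406 = 2842
  H–Cl: 1 × 441 = 441
  Σ(formed) = 4319 kJ
ΔH = Σ(broken) − Σ(formed) = 4189 − 4319 = −130 kJ

ΔH ≈ −130 kJ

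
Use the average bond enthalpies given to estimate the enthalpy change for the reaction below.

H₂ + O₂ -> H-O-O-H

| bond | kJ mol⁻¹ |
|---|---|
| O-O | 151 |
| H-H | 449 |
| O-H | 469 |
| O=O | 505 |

ΔH ≈ −135 kJ

Bonds broken (reactants):
  H-H: 1 × 449 = 449
  O=O: 1 × 505 = 505
  Σ(broken) = 954 kJ
Bonds formed (products):
  O-H: 2 × 469 = 938
  O-O: 1 × 151 = 151
  Σ(formed) = 1089 kJ
ΔH = Σ(broken) − Σ(formed) = 954 − 1089 = −135 kJ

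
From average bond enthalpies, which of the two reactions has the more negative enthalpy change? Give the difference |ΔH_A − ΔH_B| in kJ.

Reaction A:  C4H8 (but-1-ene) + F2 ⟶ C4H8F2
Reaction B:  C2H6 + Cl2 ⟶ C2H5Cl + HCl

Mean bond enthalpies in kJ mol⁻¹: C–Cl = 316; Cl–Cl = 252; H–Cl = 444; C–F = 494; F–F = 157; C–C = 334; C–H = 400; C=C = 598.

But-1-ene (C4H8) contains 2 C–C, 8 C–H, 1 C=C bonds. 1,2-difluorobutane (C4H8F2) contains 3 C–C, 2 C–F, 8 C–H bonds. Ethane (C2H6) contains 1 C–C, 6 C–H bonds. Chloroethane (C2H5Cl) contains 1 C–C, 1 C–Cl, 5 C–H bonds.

Reaction A:
  Bonds broken (reactants):
    C–C: 2 × 334 = 668
    C–H: 8 × 400 = 3200
    C=C: 1 × 598 = 598
    F–F: 1 × 157 = 157
    Σ(broken) = 4623 kJ
  Bonds formed (products):
    C–C: 3 × 334 = 1002
    C–F: 2 × 494 = 988
    C–H: 8 × 400 = 3200
    Σ(formed) = 5190 kJ
  ΔH_A = 4623 − 5190 = −567 kJ
Reaction B:
  Bonds broken (reactants):
    C–C: 1 × 334 = 334
    C–H: 6 × 400 = 2400
    Cl–Cl: 1 × 252 = 252
    Σ(broken) = 2986 kJ
  Bonds formed (products):
    C–C: 1 × 334 = 334
    C–Cl: 1 × 316 = 316
    C–H: 5 × 400 = 2000
    H–Cl: 1 × 444 = 444
    Σ(formed) = 3094 kJ
  ΔH_B = 2986 − 3094 = −108 kJ
ΔH_A − ΔH_B = −459 kJ, so reaction A has the more negative ΔH; |ΔH_A − ΔH_B| = 459 kJ.

Reaction A, by 459 kJ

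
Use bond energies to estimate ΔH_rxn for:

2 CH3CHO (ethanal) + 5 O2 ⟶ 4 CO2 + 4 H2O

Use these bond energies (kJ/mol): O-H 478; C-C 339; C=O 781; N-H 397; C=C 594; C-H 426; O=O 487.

Bonds broken (reactants):
  C-C: 2 × 339 = 678
  C-H: 8 × 426 = 3408
  C=O: 2 × 781 = 1562
  O=O: 5 × 487 = 2435
  Σ(broken) = 8083 kJ
Bonds formed (products):
  C=O: 8 × 781 = 6248
  O-H: 8 × 478 = 3824
  Σ(formed) = 10072 kJ
ΔH = Σ(broken) − Σ(formed) = 8083 − 10072 = −1989 kJ

ΔH ≈ −1989 kJ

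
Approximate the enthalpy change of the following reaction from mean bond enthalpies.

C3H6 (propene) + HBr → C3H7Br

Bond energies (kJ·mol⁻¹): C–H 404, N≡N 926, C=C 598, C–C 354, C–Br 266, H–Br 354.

Bonds broken (reactants):
  C–C: 1 × 354 = 354
  C–H: 6 × 404 = 2424
  C=C: 1 × 598 = 598
  H–Br: 1 × 354 = 354
  Σ(broken) = 3730 kJ
Bonds formed (products):
  C–Br: 1 × 266 = 266
  C–C: 2 × 354 = 708
  C–H: 7 × 404 = 2828
  Σ(formed) = 3802 kJ
ΔH = Σ(broken) − Σ(formed) = 3730 − 3802 = −72 kJ

ΔH ≈ −72 kJ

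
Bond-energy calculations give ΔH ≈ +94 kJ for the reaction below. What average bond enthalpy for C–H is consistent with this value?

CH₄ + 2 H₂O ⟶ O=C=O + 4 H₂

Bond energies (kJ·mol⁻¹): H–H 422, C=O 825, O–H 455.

Let D be the C–H bond energy.
Σ(broken) = 4×D + 4×455 = 1820 + 4D
Σ(formed) = 2×825 + 4×422 = 3338
ΔH = Σ(broken) − Σ(formed) = (1820 + 4D) − (3338) = −1518 + 4D
Setting this equal to +94 kJ gives 4D = 1612, so D = 403 kJ/mol.

D(C–H) ≈ 403 kJ/mol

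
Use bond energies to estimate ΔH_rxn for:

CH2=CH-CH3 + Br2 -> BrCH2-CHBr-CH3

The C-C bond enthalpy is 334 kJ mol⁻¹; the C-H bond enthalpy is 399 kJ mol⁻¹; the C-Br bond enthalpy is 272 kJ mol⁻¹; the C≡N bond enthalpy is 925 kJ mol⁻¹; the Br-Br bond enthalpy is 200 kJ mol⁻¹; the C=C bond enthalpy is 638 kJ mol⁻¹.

Bonds broken (reactants):
  Br-Br: 1 × 200 = 200
  C-C: 1 × 334 = 334
  C-H: 6 × 399 = 2394
  C=C: 1 × 638 = 638
  Σ(broken) = 3566 kJ
Bonds formed (products):
  C-Br: 2 × 272 = 544
  C-C: 2 × 334 = 668
  C-H: 6 × 399 = 2394
  Σ(formed) = 3606 kJ
ΔH = Σ(broken) − Σ(formed) = 3566 − 3606 = −40 kJ

ΔH ≈ −40 kJ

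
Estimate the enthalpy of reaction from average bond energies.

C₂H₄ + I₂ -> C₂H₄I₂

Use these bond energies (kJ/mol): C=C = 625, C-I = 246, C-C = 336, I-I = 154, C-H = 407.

Bonds broken (reactants):
  C-H: 4 × 407 = 1628
  C=C: 1 × 625 = 625
  I-I: 1 × 154 = 154
  Σ(broken) = 2407 kJ
Bonds formed (products):
  C-C: 1 × 336 = 336
  C-H: 4 × 407 = 1628
  C-I: 2 × 246 = 492
  Σ(formed) = 2456 kJ
ΔH = Σ(broken) − Σ(formed) = 2407 − 2456 = −49 kJ

ΔH ≈ −49 kJ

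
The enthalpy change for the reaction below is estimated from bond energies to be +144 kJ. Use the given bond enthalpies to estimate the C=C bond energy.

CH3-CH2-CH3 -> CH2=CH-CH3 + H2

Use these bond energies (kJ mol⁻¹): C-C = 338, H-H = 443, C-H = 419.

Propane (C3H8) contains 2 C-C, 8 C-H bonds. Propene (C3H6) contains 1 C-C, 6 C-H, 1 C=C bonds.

D(C=C) ≈ 589 kJ/mol

Let D be the C=C bond energy.
Σ(broken) = 2×338 + 8×419 = 4028
Σ(formed) = 1×338 + 6×419 + 1×D + 1×443 = 3295 + D
ΔH = Σ(broken) − Σ(formed) = (4028) − (3295 + D) = +733 − D
Setting this equal to +144 kJ gives D = 589 kJ/mol.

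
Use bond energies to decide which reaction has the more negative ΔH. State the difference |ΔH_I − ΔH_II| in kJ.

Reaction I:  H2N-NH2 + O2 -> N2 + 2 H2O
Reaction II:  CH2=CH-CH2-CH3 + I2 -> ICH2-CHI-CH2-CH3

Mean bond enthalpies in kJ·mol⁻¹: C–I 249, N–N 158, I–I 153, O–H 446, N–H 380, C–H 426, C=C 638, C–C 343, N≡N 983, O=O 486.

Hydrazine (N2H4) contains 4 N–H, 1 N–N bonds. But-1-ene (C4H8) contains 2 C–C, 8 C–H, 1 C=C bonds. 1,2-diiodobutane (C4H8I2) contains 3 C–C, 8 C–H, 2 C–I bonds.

Reaction I:
  Bonds broken (reactants):
    N–H: 4 × 380 = 1520
    N–N: 1 × 158 = 158
    O=O: 1 × 486 = 486
    Σ(broken) = 2164 kJ
  Bonds formed (products):
    N≡N: 1 × 983 = 983
    O–H: 4 × 446 = 1784
    Σ(formed) = 2767 kJ
  ΔH_I = 2164 − 2767 = −603 kJ
Reaction II:
  Bonds broken (reactants):
    C–C: 2 × 343 = 686
    C–H: 8 × 426 = 3408
    C=C: 1 × 638 = 638
    I–I: 1 × 153 = 153
    Σ(broken) = 4885 kJ
  Bonds formed (products):
    C–C: 3 × 343 = 1029
    C–H: 8 × 426 = 3408
    C–I: 2 × 249 = 498
    Σ(formed) = 4935 kJ
  ΔH_II = 4885 − 4935 = −50 kJ
ΔH_I − ΔH_II = −553 kJ, so reaction I has the more negative ΔH; |ΔH_I − ΔH_II| = 553 kJ.

Reaction I, by 553 kJ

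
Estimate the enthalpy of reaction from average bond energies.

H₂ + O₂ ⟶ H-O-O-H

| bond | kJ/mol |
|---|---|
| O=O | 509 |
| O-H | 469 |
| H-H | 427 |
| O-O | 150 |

Bonds broken (reactants):
  H-H: 1 × 427 = 427
  O=O: 1 × 509 = 509
  Σ(broken) = 936 kJ
Bonds formed (products):
  O-H: 2 × 469 = 938
  O-O: 1 × 150 = 150
  Σ(formed) = 1088 kJ
ΔH = Σ(broken) − Σ(formed) = 936 − 1088 = −152 kJ

ΔH ≈ −152 kJ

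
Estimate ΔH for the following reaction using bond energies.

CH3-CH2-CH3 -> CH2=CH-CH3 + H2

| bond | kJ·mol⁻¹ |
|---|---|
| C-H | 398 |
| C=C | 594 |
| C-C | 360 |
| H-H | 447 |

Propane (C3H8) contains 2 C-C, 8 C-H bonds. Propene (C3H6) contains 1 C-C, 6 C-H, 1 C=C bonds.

Bonds broken (reactants):
  C-C: 2 × 360 = 720
  C-H: 8 × 398 = 3184
  Σ(broken) = 3904 kJ
Bonds formed (products):
  C-C: 1 × 360 = 360
  C-H: 6 × 398 = 2388
  C=C: 1 × 594 = 594
  H-H: 1 × 447 = 447
  Σ(formed) = 3789 kJ
ΔH = Σ(broken) − Σ(formed) = 3904 − 3789 = +115 kJ

ΔH ≈ +115 kJ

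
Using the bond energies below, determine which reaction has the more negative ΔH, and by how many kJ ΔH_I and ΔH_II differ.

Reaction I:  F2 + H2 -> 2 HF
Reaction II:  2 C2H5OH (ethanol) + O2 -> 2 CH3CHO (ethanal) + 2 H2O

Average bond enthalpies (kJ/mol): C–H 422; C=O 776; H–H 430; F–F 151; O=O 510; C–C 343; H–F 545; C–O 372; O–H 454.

Reaction I, by 147 kJ

Reaction I:
  Bonds broken (reactants):
    F–F: 1 × 151 = 151
    H–H: 1 × 430 = 430
    Σ(broken) = 581 kJ
  Bonds formed (products):
    H–F: 2 × 545 = 1090
    Σ(formed) = 1090 kJ
  ΔH_I = 581 − 1090 = −509 kJ
Reaction II:
  Bonds broken (reactants):
    C–C: 2 × 343 = 686
    C–H: 10 × 422 = 4220
    C–O: 2 × 372 = 744
    O–H: 2 × 454 = 908
    O=O: 1 × 510 = 510
    Σ(broken) = 7068 kJ
  Bonds formed (products):
    C–C: 2 × 343 = 686
    C–H: 8 × 422 = 3376
    C=O: 2 × 776 = 1552
    O–H: 4 × 454 = 1816
    Σ(formed) = 7430 kJ
  ΔH_II = 7068 − 7430 = −362 kJ
ΔH_I − ΔH_II = −147 kJ, so reaction I has the more negative ΔH; |ΔH_I − ΔH_II| = 147 kJ.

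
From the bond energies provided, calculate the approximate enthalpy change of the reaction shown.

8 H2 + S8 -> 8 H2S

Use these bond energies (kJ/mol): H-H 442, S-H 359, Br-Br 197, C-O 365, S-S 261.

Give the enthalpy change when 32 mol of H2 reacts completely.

ΔH = −480 kJ

Bonds broken (reactants):
  H-H: 8 × 442 = 3536
  S-S: 8 × 261 = 2088
  Σ(broken) = 5624 kJ
Bonds formed (products):
  S-H: 16 × 359 = 5744
  Σ(formed) = 5744 kJ
ΔH = Σ(broken) − Σ(formed) = 5624 − 5744 = −120 kJ
For 4× the reaction as written: 4 × (−120) = −480 kJ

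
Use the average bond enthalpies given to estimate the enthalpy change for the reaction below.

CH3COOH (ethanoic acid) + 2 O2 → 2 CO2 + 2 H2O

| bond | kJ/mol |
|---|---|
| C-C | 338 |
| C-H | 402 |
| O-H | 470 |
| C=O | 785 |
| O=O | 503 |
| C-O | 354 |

Bonds broken (reactants):
  C-C: 1 × 338 = 338
  C-H: 3 × 402 = 1206
  C-O: 1 × 354 = 354
  C=O: 1 × 785 = 785
  O-H: 1 × 470 = 470
  O=O: 2 × 503 = 1006
  Σ(broken) = 4159 kJ
Bonds formed (products):
  C=O: 4 × 785 = 3140
  O-H: 4 × 470 = 1880
  Σ(formed) = 5020 kJ
ΔH = Σ(broken) − Σ(formed) = 4159 − 5020 = −861 kJ

ΔH ≈ −861 kJ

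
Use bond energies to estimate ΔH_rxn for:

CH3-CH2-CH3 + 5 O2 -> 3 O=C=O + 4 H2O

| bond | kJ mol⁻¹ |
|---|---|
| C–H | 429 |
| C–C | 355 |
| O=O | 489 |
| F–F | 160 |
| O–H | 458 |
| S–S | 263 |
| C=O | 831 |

Bonds broken (reactants):
  C–C: 2 × 355 = 710
  C–H: 8 × 429 = 3432
  O=O: 5 × 489 = 2445
  Σ(broken) = 6587 kJ
Bonds formed (products):
  C=O: 6 × 831 = 4986
  O–H: 8 × 458 = 3664
  Σ(formed) = 8650 kJ
ΔH = Σ(broken) − Σ(formed) = 6587 − 8650 = −2063 kJ

ΔH ≈ −2063 kJ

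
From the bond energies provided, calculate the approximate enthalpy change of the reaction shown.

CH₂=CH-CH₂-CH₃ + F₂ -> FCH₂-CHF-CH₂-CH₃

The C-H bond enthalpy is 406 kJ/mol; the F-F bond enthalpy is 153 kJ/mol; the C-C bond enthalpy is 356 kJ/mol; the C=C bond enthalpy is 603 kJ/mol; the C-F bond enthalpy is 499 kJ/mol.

ΔH ≈ −598 kJ

Bonds broken (reactants):
  C-C: 2 × 356 = 712
  C-H: 8 × 406 = 3248
  C=C: 1 × 603 = 603
  F-F: 1 × 153 = 153
  Σ(broken) = 4716 kJ
Bonds formed (products):
  C-C: 3 × 356 = 1068
  C-F: 2 × 499 = 998
  C-H: 8 × 406 = 3248
  Σ(formed) = 5314 kJ
ΔH = Σ(broken) − Σ(formed) = 4716 − 5314 = −598 kJ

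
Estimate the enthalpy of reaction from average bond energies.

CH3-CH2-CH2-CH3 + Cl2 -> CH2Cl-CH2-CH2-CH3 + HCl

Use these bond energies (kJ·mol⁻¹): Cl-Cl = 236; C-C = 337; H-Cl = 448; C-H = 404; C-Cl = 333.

ΔH ≈ −141 kJ

Bonds broken (reactants):
  C-C: 3 × 337 = 1011
  C-H: 10 × 404 = 4040
  Cl-Cl: 1 × 236 = 236
  Σ(broken) = 5287 kJ
Bonds formed (products):
  C-C: 3 × 337 = 1011
  C-Cl: 1 × 333 = 333
  C-H: 9 × 404 = 3636
  H-Cl: 1 × 448 = 448
  Σ(formed) = 5428 kJ
ΔH = Σ(broken) − Σ(formed) = 5287 − 5428 = −141 kJ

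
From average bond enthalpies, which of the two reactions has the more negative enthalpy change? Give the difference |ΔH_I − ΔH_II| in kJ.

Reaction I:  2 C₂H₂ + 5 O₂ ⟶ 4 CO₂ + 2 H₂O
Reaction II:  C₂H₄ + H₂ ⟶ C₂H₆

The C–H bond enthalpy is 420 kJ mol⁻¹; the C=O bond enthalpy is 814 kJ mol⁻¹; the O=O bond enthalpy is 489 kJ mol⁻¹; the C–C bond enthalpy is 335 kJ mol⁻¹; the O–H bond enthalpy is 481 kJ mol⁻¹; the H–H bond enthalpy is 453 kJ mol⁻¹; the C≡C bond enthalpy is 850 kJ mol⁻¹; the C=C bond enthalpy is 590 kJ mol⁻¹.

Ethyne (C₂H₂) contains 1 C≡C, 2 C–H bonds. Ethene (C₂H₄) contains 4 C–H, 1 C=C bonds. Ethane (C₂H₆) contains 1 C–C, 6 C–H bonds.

Reaction I, by 2479 kJ

Reaction I:
  Bonds broken (reactants):
    C≡C: 2 × 850 = 1700
    C–H: 4 × 420 = 1680
    O=O: 5 × 489 = 2445
    Σ(broken) = 5825 kJ
  Bonds formed (products):
    C=O: 8 × 814 = 6512
    O–H: 4 × 481 = 1924
    Σ(formed) = 8436 kJ
  ΔH_I = 5825 − 8436 = −2611 kJ
Reaction II:
  Bonds broken (reactants):
    C–H: 4 × 420 = 1680
    C=C: 1 × 590 = 590
    H–H: 1 × 453 = 453
    Σ(broken) = 2723 kJ
  Bonds formed (products):
    C–C: 1 × 335 = 335
    C–H: 6 × 420 = 2520
    Σ(formed) = 2855 kJ
  ΔH_II = 2723 − 2855 = −132 kJ
ΔH_I − ΔH_II = −2479 kJ, so reaction I has the more negative ΔH; |ΔH_I − ΔH_II| = 2479 kJ.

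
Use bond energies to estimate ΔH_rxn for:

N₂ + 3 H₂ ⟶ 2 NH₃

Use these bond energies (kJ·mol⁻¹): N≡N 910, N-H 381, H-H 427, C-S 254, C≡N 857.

ΔH ≈ −95 kJ

Bonds broken (reactants):
  H-H: 3 × 427 = 1281
  N≡N: 1 × 910 = 910
  Σ(broken) = 2191 kJ
Bonds formed (products):
  N-H: 6 × 381 = 2286
  Σ(formed) = 2286 kJ
ΔH = Σ(broken) − Σ(formed) = 2191 − 2286 = −95 kJ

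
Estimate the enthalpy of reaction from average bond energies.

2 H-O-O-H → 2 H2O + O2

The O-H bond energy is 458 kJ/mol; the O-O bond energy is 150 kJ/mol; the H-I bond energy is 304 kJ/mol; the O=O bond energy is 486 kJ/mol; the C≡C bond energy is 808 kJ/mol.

ΔH ≈ −186 kJ

Bonds broken (reactants):
  O-H: 4 × 458 = 1832
  O-O: 2 × 150 = 300
  Σ(broken) = 2132 kJ
Bonds formed (products):
  O-H: 4 × 458 = 1832
  O=O: 1 × 486 = 486
  Σ(formed) = 2318 kJ
ΔH = Σ(broken) − Σ(formed) = 2132 − 2318 = −186 kJ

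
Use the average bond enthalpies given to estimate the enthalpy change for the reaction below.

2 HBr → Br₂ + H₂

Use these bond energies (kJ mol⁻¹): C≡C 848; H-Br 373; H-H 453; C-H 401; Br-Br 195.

Bonds broken (reactants):
  H-Br: 2 × 373 = 746
  Σ(broken) = 746 kJ
Bonds formed (products):
  Br-Br: 1 × 195 = 195
  H-H: 1 × 453 = 453
  Σ(formed) = 648 kJ
ΔH = Σ(broken) − Σ(formed) = 746 − 648 = +98 kJ

ΔH ≈ +98 kJ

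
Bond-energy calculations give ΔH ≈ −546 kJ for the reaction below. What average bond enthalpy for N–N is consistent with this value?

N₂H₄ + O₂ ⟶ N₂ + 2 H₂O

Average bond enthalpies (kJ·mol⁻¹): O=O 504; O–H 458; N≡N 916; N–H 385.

Let D be the N–N bond energy.
Σ(broken) = 4×385 + 1×D + 1×504 = 2044 + D
Σ(formed) = 1×916 + 4×458 = 2748
ΔH = Σ(broken) − Σ(formed) = (2044 + D) − (2748) = −704 + D
Setting this equal to −546 kJ gives D = 158 kJ/mol.

D(N–N) ≈ 158 kJ/mol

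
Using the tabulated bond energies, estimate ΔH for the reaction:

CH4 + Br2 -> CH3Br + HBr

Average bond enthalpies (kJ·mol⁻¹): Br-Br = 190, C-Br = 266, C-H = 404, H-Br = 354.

Bonds broken (reactants):
  Br-Br: 1 × 190 = 190
  C-H: 4 × 404 = 1616
  Σ(broken) = 1806 kJ
Bonds formed (products):
  C-Br: 1 × 266 = 266
  C-H: 3 × 404 = 1212
  H-Br: 1 × 354 = 354
  Σ(formed) = 1832 kJ
ΔH = Σ(broken) − Σ(formed) = 1806 − 1832 = −26 kJ

ΔH ≈ −26 kJ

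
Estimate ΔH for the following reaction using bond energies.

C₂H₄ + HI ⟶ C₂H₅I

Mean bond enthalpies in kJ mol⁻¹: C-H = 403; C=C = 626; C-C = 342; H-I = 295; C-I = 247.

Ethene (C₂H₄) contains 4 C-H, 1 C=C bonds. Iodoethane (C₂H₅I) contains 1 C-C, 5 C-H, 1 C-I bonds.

ΔH ≈ −71 kJ

Bonds broken (reactants):
  C-H: 4 × 403 = 1612
  C=C: 1 × 626 = 626
  H-I: 1 × 295 = 295
  Σ(broken) = 2533 kJ
Bonds formed (products):
  C-C: 1 × 342 = 342
  C-H: 5 × 403 = 2015
  C-I: 1 × 247 = 247
  Σ(formed) = 2604 kJ
ΔH = Σ(broken) − Σ(formed) = 2533 − 2604 = −71 kJ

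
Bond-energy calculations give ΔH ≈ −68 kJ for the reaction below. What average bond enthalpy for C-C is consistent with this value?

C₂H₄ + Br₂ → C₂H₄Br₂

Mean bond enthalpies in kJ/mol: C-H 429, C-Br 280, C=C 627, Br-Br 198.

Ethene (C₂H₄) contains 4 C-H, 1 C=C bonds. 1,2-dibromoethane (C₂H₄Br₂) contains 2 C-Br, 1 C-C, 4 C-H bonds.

Let D be the C-C bond energy.
Σ(broken) = 1×198 + 4×429 + 1×627 = 2541
Σ(formed) = 2×280 + 1×D + 4×429 = 2276 + D
ΔH = Σ(broken) − Σ(formed) = (2541) − (2276 + D) = +265 − D
Setting this equal to −68 kJ gives D = 333 kJ/mol.

D(C-C) ≈ 333 kJ/mol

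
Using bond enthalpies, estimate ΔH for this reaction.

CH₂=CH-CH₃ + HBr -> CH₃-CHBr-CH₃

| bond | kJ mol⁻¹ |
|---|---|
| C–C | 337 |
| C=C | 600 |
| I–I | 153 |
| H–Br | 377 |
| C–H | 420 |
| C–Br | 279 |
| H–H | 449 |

Bonds broken (reactants):
  C–C: 1 × 337 = 337
  C–H: 6 × 420 = 2520
  C=C: 1 × 600 = 600
  H–Br: 1 × 377 = 377
  Σ(broken) = 3834 kJ
Bonds formed (products):
  C–Br: 1 × 279 = 279
  C–C: 2 × 337 = 674
  C–H: 7 × 420 = 2940
  Σ(formed) = 3893 kJ
ΔH = Σ(broken) − Σ(formed) = 3834 − 3893 = −59 kJ

ΔH ≈ −59 kJ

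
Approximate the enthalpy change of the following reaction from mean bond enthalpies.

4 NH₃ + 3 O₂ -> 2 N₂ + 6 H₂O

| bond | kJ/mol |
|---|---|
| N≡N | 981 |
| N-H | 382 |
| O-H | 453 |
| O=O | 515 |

ΔH ≈ −1269 kJ

Bonds broken (reactants):
  N-H: 12 × 382 = 4584
  O=O: 3 × 515 = 1545
  Σ(broken) = 6129 kJ
Bonds formed (products):
  N≡N: 2 × 981 = 1962
  O-H: 12 × 453 = 5436
  Σ(formed) = 7398 kJ
ΔH = Σ(broken) − Σ(formed) = 6129 − 7398 = −1269 kJ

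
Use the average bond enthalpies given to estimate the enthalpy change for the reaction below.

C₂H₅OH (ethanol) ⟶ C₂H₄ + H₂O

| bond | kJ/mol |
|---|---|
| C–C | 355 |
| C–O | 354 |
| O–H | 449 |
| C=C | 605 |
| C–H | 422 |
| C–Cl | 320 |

ΔH ≈ +77 kJ

Bonds broken (reactants):
  C–C: 1 × 355 = 355
  C–H: 5 × 422 = 2110
  C–O: 1 × 354 = 354
  O–H: 1 × 449 = 449
  Σ(broken) = 3268 kJ
Bonds formed (products):
  C–H: 4 × 422 = 1688
  C=C: 1 × 605 = 605
  O–H: 2 × 449 = 898
  Σ(formed) = 3191 kJ
ΔH = Σ(broken) − Σ(formed) = 3268 − 3191 = +77 kJ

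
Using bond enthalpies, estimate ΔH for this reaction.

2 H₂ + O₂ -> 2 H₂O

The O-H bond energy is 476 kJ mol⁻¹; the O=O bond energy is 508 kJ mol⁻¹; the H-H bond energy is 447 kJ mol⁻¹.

Bonds broken (reactants):
  H-H: 2 × 447 = 894
  O=O: 1 × 508 = 508
  Σ(broken) = 1402 kJ
Bonds formed (products):
  O-H: 4 × 476 = 1904
  Σ(formed) = 1904 kJ
ΔH = Σ(broken) − Σ(formed) = 1402 − 1904 = −502 kJ

ΔH ≈ −502 kJ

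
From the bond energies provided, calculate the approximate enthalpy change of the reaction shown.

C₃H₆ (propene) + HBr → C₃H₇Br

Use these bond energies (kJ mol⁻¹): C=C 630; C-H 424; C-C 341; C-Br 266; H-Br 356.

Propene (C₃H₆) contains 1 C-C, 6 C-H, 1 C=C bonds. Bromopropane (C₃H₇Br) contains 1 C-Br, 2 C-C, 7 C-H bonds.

Bonds broken (reactants):
  C-C: 1 × 341 = 341
  C-H: 6 × 424 = 2544
  C=C: 1 × 630 = 630
  H-Br: 1 × 356 = 356
  Σ(broken) = 3871 kJ
Bonds formed (products):
  C-Br: 1 × 266 = 266
  C-C: 2 × 341 = 682
  C-H: 7 × 424 = 2968
  Σ(formed) = 3916 kJ
ΔH = Σ(broken) − Σ(formed) = 3871 − 3916 = −45 kJ

ΔH ≈ −45 kJ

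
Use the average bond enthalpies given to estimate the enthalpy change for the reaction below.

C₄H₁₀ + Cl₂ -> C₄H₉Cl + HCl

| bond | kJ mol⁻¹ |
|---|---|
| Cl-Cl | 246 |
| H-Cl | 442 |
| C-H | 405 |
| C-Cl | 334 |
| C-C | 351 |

ΔH ≈ −125 kJ

Bonds broken (reactants):
  C-C: 3 × 351 = 1053
  C-H: 10 × 405 = 4050
  Cl-Cl: 1 × 246 = 246
  Σ(broken) = 5349 kJ
Bonds formed (products):
  C-C: 3 × 351 = 1053
  C-Cl: 1 × 334 = 334
  C-H: 9 × 405 = 3645
  H-Cl: 1 × 442 = 442
  Σ(formed) = 5474 kJ
ΔH = Σ(broken) − Σ(formed) = 5349 − 5474 = −125 kJ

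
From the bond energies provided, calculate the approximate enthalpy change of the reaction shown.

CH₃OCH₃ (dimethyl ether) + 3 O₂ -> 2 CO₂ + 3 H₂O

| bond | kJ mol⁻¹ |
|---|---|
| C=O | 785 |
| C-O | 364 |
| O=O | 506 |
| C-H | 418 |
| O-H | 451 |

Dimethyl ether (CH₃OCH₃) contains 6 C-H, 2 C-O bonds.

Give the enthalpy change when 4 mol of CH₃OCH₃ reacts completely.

ΔH = −4368 kJ

Bonds broken (reactants):
  C-H: 6 × 418 = 2508
  C-O: 2 × 364 = 728
  O=O: 3 × 506 = 1518
  Σ(broken) = 4754 kJ
Bonds formed (products):
  C=O: 4 × 785 = 3140
  O-H: 6 × 451 = 2706
  Σ(formed) = 5846 kJ
ΔH = Σ(broken) − Σ(formed) = 4754 − 5846 = −1092 kJ
For 4× the reaction as written: 4 × (−1092) = −4368 kJ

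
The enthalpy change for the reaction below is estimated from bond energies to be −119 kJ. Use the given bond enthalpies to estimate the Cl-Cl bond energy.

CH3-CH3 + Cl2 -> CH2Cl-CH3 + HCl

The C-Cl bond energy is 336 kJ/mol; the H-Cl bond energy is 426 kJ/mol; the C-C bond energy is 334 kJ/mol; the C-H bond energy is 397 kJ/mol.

D(Cl-Cl) ≈ 246 kJ/mol

Let D be the Cl-Cl bond energy.
Σ(broken) = 1×334 + 6×397 + 1×D = 2716 + D
Σ(formed) = 1×334 + 1×336 + 5×397 + 1×426 = 3081
ΔH = Σ(broken) − Σ(formed) = (2716 + D) − (3081) = −365 + D
Setting this equal to −119 kJ gives D = 246 kJ/mol.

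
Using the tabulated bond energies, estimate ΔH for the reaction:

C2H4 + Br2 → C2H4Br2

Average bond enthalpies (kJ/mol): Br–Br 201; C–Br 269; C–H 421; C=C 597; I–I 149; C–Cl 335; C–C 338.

Bonds broken (reactants):
  Br–Br: 1 × 201 = 201
  C–H: 4 × 421 = 1684
  C=C: 1 × 597 = 597
  Σ(broken) = 2482 kJ
Bonds formed (products):
  C–Br: 2 × 269 = 538
  C–C: 1 × 338 = 338
  C–H: 4 × 421 = 1684
  Σ(formed) = 2560 kJ
ΔH = Σ(broken) − Σ(formed) = 2482 − 2560 = −78 kJ

ΔH ≈ −78 kJ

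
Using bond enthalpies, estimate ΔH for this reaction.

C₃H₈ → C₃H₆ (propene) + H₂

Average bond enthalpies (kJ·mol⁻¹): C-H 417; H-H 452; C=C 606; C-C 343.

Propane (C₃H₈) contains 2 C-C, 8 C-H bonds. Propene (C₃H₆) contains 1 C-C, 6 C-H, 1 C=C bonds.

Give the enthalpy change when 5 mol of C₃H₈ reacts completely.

ΔH = +595 kJ

Bonds broken (reactants):
  C-C: 2 × 343 = 686
  C-H: 8 × 417 = 3336
  Σ(broken) = 4022 kJ
Bonds formed (products):
  C-C: 1 × 343 = 343
  C-H: 6 × 417 = 2502
  C=C: 1 × 606 = 606
  H-H: 1 × 452 = 452
  Σ(formed) = 3903 kJ
ΔH = Σ(broken) − Σ(formed) = 4022 − 3903 = +119 kJ
For 5× the reaction as written: 5 × (+119) = +595 kJ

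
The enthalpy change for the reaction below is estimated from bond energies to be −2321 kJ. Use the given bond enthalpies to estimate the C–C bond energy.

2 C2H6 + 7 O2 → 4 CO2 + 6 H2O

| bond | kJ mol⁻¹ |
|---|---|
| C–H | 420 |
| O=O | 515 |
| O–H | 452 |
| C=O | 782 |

Let D be the C–C bond energy.
Σ(broken) = 2×D + 12×420 + 7×515 = 8645 + 2D
Σ(formed) = 8×782 + 12×452 = 11680
ΔH = Σ(broken) − Σ(formed) = (8645 + 2D) − (11680) = −3035 + 2D
Setting this equal to −2321 kJ gives 2D = 714, so D = 357 kJ/mol.

D(C–C) ≈ 357 kJ/mol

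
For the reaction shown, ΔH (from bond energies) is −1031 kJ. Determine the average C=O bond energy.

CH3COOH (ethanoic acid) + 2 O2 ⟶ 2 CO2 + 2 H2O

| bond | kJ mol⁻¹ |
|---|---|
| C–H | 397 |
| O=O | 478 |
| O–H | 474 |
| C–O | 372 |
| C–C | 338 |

Let D be the C=O bond energy.
Σ(broken) = 1×338 + 3×397 + 1×372 + 1×D + 1×474 + 2×478 = 3331 + D
Σ(formed) = 4×D + 4×474 = 1896 + 4D
ΔH = Σ(broken) − Σ(formed) = (3331 + D) − (1896 + 4D) = +1435 − 3D
Setting this equal to −1031 kJ gives 3D = 2466, so D = 822 kJ/mol.

D(C=O) ≈ 822 kJ/mol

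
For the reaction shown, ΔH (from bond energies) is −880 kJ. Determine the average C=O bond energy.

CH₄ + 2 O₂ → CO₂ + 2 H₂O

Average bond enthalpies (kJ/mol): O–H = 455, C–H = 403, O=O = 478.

D(C=O) ≈ 814 kJ/mol

Let D be the C=O bond energy.
Σ(broken) = 4×403 + 2×478 = 2568
Σ(formed) = 2×D + 4×455 = 1820 + 2D
ΔH = Σ(broken) − Σ(formed) = (2568) − (1820 + 2D) = +748 − 2D
Setting this equal to −880 kJ gives 2D = 1628, so D = 814 kJ/mol.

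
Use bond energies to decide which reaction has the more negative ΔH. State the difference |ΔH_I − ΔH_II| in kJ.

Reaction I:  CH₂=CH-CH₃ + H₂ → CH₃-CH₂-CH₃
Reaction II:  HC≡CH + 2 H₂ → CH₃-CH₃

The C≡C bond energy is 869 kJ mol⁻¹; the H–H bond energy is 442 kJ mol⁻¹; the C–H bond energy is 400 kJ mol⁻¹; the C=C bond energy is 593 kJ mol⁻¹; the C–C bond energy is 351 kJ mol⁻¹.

Reaction II, by 82 kJ

Reaction I:
  Bonds broken (reactants):
    C–C: 1 × 351 = 351
    C–H: 6 × 400 = 2400
    C=C: 1 × 593 = 593
    H–H: 1 × 442 = 442
    Σ(broken) = 3786 kJ
  Bonds formed (products):
    C–C: 2 × 351 = 702
    C–H: 8 × 400 = 3200
    Σ(formed) = 3902 kJ
  ΔH_I = 3786 − 3902 = −116 kJ
Reaction II:
  Bonds broken (reactants):
    C≡C: 1 × 869 = 869
    C–H: 2 × 400 = 800
    H–H: 2 × 442 = 884
    Σ(broken) = 2553 kJ
  Bonds formed (products):
    C–C: 1 × 351 = 351
    C–H: 6 × 400 = 2400
    Σ(formed) = 2751 kJ
  ΔH_II = 2553 − 2751 = −198 kJ
ΔH_I − ΔH_II = +82 kJ, so reaction II has the more negative ΔH; |ΔH_I − ΔH_II| = 82 kJ.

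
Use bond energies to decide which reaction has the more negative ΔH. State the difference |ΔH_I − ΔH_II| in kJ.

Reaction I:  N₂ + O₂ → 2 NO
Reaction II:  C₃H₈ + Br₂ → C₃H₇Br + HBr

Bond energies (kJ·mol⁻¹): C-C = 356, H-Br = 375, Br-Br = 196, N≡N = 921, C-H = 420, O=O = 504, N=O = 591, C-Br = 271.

Reaction II, by 273 kJ

Reaction I:
  Bonds broken (reactants):
    N≡N: 1 × 921 = 921
    O=O: 1 × 504 = 504
    Σ(broken) = 1425 kJ
  Bonds formed (products):
    N=O: 2 × 591 = 1182
    Σ(formed) = 1182 kJ
  ΔH_I = 1425 − 1182 = +243 kJ
Reaction II:
  Bonds broken (reactants):
    Br-Br: 1 × 196 = 196
    C-C: 2 × 356 = 712
    C-H: 8 × 420 = 3360
    Σ(broken) = 4268 kJ
  Bonds formed (products):
    C-Br: 1 × 271 = 271
    C-C: 2 × 356 = 712
    C-H: 7 × 420 = 2940
    H-Br: 1 × 375 = 375
    Σ(formed) = 4298 kJ
  ΔH_II = 4268 − 4298 = −30 kJ
ΔH_I − ΔH_II = +273 kJ, so reaction II has the more negative ΔH; |ΔH_I − ΔH_II| = 273 kJ.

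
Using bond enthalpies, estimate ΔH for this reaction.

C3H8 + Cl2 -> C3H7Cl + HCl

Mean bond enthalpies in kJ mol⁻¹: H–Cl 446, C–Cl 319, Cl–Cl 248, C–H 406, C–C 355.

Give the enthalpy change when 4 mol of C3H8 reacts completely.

ΔH = −444 kJ

Bonds broken (reactants):
  C–C: 2 × 355 = 710
  C–H: 8 × 406 = 3248
  Cl–Cl: 1 × 248 = 248
  Σ(broken) = 4206 kJ
Bonds formed (products):
  C–C: 2 × 355 = 710
  C–Cl: 1 × 319 = 319
  C–H: 7 × 406 = 2842
  H–Cl: 1 × 446 = 446
  Σ(formed) = 4317 kJ
ΔH = Σ(broken) − Σ(formed) = 4206 − 4317 = −111 kJ
For 4× the reaction as written: 4 × (−111) = −444 kJ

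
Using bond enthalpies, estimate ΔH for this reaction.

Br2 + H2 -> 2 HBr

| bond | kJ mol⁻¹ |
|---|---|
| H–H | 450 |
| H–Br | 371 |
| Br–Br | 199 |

ΔH ≈ −93 kJ

Bonds broken (reactants):
  Br–Br: 1 × 199 = 199
  H–H: 1 × 450 = 450
  Σ(broken) = 649 kJ
Bonds formed (products):
  H–Br: 2 × 371 = 742
  Σ(formed) = 742 kJ
ΔH = Σ(broken) − Σ(formed) = 649 − 742 = −93 kJ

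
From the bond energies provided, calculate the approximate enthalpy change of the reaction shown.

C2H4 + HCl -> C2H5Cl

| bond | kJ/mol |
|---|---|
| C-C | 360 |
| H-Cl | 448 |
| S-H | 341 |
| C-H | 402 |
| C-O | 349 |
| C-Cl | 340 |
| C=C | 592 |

Bonds broken (reactants):
  C-H: 4 × 402 = 1608
  C=C: 1 × 592 = 592
  H-Cl: 1 × 448 = 448
  Σ(broken) = 2648 kJ
Bonds formed (products):
  C-C: 1 × 360 = 360
  C-Cl: 1 × 340 = 340
  C-H: 5 × 402 = 2010
  Σ(formed) = 2710 kJ
ΔH = Σ(broken) − Σ(formed) = 2648 − 2710 = −62 kJ

ΔH ≈ −62 kJ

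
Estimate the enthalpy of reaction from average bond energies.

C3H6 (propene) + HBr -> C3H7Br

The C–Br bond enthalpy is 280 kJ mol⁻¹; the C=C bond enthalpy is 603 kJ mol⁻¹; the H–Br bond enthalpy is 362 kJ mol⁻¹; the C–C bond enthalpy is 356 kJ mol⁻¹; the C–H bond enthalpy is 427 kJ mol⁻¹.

ΔH ≈ −98 kJ

Bonds broken (reactants):
  C–C: 1 × 356 = 356
  C–H: 6 × 427 = 2562
  C=C: 1 × 603 = 603
  H–Br: 1 × 362 = 362
  Σ(broken) = 3883 kJ
Bonds formed (products):
  C–Br: 1 × 280 = 280
  C–C: 2 × 356 = 712
  C–H: 7 × 427 = 2989
  Σ(formed) = 3981 kJ
ΔH = Σ(broken) − Σ(formed) = 3883 − 3981 = −98 kJ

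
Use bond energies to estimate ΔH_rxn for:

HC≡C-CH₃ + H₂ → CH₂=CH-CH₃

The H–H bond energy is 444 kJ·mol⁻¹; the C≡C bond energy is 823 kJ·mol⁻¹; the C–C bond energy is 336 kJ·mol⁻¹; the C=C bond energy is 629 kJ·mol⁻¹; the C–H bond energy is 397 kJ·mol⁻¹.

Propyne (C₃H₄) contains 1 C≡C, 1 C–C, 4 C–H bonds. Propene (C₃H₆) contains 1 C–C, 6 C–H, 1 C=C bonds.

ΔH ≈ −156 kJ

Bonds broken (reactants):
  C≡C: 1 × 823 = 823
  C–C: 1 × 336 = 336
  C–H: 4 × 397 = 1588
  H–H: 1 × 444 = 444
  Σ(broken) = 3191 kJ
Bonds formed (products):
  C–C: 1 × 336 = 336
  C–H: 6 × 397 = 2382
  C=C: 1 × 629 = 629
  Σ(formed) = 3347 kJ
ΔH = Σ(broken) − Σ(formed) = 3191 − 3347 = −156 kJ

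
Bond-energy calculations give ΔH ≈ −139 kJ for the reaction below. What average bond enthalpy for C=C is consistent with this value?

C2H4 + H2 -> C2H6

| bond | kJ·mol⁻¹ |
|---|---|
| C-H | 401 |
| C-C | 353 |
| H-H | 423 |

D(C=C) ≈ 593 kJ/mol

Let D be the C=C bond energy.
Σ(broken) = 4×401 + 1×D + 1×423 = 2027 + D
Σ(formed) = 1×353 + 6×401 = 2759
ΔH = Σ(broken) − Σ(formed) = (2027 + D) − (2759) = −732 + D
Setting this equal to −139 kJ gives D = 593 kJ/mol.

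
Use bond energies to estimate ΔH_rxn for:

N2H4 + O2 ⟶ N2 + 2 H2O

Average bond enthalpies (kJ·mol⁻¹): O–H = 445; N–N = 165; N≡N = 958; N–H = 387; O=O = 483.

ΔH ≈ −542 kJ

Bonds broken (reactants):
  N–H: 4 × 387 = 1548
  N–N: 1 × 165 = 165
  O=O: 1 × 483 = 483
  Σ(broken) = 2196 kJ
Bonds formed (products):
  N≡N: 1 × 958 = 958
  O–H: 4 × 445 = 1780
  Σ(formed) = 2738 kJ
ΔH = Σ(broken) − Σ(formed) = 2196 − 2738 = −542 kJ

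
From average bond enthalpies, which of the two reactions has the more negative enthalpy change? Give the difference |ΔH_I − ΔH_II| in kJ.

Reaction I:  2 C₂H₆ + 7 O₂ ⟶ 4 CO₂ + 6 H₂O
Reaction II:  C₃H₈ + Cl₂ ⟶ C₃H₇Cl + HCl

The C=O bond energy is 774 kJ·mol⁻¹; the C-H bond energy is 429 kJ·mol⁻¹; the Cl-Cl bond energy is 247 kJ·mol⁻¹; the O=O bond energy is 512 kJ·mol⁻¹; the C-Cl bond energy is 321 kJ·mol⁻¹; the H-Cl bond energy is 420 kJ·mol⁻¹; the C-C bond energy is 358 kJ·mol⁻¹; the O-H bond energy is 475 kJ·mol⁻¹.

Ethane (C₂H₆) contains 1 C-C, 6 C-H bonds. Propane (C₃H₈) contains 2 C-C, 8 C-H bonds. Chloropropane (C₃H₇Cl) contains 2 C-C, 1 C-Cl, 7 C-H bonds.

Reaction I, by 2379 kJ

Reaction I:
  Bonds broken (reactants):
    C-C: 2 × 358 = 716
    C-H: 12 × 429 = 5148
    O=O: 7 × 512 = 3584
    Σ(broken) = 9448 kJ
  Bonds formed (products):
    C=O: 8 × 774 = 6192
    O-H: 12 × 475 = 5700
    Σ(formed) = 11892 kJ
  ΔH_I = 9448 − 11892 = −2444 kJ
Reaction II:
  Bonds broken (reactants):
    C-C: 2 × 358 = 716
    C-H: 8 × 429 = 3432
    Cl-Cl: 1 × 247 = 247
    Σ(broken) = 4395 kJ
  Bonds formed (products):
    C-C: 2 × 358 = 716
    C-Cl: 1 × 321 = 321
    C-H: 7 × 429 = 3003
    H-Cl: 1 × 420 = 420
    Σ(formed) = 4460 kJ
  ΔH_II = 4395 − 4460 = −65 kJ
ΔH_I − ΔH_II = −2379 kJ, so reaction I has the more negative ΔH; |ΔH_I − ΔH_II| = 2379 kJ.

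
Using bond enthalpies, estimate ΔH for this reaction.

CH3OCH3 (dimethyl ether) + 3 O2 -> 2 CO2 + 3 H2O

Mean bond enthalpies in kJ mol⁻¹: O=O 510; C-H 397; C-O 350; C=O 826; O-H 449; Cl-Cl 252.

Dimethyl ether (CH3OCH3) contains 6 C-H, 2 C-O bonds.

ΔH ≈ −1386 kJ

Bonds broken (reactants):
  C-H: 6 × 397 = 2382
  C-O: 2 × 350 = 700
  O=O: 3 × 510 = 1530
  Σ(broken) = 4612 kJ
Bonds formed (products):
  C=O: 4 × 826 = 3304
  O-H: 6 × 449 = 2694
  Σ(formed) = 5998 kJ
ΔH = Σ(broken) − Σ(formed) = 4612 − 5998 = −1386 kJ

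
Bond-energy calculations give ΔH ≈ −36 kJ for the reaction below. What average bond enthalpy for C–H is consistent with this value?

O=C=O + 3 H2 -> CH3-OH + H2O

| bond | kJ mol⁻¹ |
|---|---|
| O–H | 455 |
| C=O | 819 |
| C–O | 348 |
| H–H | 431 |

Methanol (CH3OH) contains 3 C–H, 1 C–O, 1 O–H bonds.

Let D be the C–H bond energy.
Σ(broken) = 2×819 + 3×431 = 2931
Σ(formed) = 3×D + 1×348 + 3×455 = 1713 + 3D
ΔH = Σ(broken) − Σ(formed) = (2931) − (1713 + 3D) = +1218 − 3D
Setting this equal to −36 kJ gives 3D = 1254, so D = 418 kJ/mol.

D(C–H) ≈ 418 kJ/mol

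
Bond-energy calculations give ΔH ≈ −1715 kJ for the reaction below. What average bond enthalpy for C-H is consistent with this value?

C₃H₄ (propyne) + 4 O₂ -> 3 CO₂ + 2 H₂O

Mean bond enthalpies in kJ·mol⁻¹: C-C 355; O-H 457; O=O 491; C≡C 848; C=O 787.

D(C-H) ≈ 417 kJ/mol

Let D be the C-H bond energy.
Σ(broken) = 1×848 + 1×355 + 4×D + 4×491 = 3167 + 4D
Σ(formed) = 6×787 + 4×457 = 6550
ΔH = Σ(broken) − Σ(formed) = (3167 + 4D) − (6550) = −3383 + 4D
Setting this equal to −1715 kJ gives 4D = 1668, so D = 417 kJ/mol.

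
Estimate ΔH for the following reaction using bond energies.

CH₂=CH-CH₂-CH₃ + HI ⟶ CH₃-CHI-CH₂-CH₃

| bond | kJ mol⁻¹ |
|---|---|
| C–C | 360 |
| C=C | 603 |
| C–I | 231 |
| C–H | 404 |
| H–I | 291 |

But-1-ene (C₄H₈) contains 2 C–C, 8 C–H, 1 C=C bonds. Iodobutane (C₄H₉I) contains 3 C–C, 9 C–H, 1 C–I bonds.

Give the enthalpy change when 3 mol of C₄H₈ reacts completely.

ΔH = −303 kJ

Bonds broken (reactants):
  C–C: 2 × 360 = 720
  C–H: 8 × 404 = 3232
  C=C: 1 × 603 = 603
  H–I: 1 × 291 = 291
  Σ(broken) = 4846 kJ
Bonds formed (products):
  C–C: 3 × 360 = 1080
  C–H: 9 × 404 = 3636
  C–I: 1 × 231 = 231
  Σ(formed) = 4947 kJ
ΔH = Σ(broken) − Σ(formed) = 4846 − 4947 = −101 kJ
For 3× the reaction as written: 3 × (−101) = −303 kJ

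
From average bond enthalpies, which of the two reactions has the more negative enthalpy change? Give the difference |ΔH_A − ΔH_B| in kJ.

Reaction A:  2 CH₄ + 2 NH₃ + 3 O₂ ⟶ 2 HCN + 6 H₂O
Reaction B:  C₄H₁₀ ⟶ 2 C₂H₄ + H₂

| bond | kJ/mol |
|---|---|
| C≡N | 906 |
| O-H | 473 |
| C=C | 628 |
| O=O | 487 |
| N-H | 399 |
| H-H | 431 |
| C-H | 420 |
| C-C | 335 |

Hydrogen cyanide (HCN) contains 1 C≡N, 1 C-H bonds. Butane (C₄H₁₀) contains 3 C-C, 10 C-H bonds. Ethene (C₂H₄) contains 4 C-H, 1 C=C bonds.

Reaction A, by 1271 kJ

Reaction A:
  Bonds broken (reactants):
    C-H: 8 × 420 = 3360
    N-H: 6 × 399 = 2394
    O=O: 3 × 487 = 1461
    Σ(broken) = 7215 kJ
  Bonds formed (products):
    C≡N: 2 × 906 = 1812
    C-H: 2 × 420 = 840
    O-H: 12 × 473 = 5676
    Σ(formed) = 8328 kJ
  ΔH_A = 7215 − 8328 = −1113 kJ
Reaction B:
  Bonds broken (reactants):
    C-C: 3 × 335 = 1005
    C-H: 10 × 420 = 4200
    Σ(broken) = 5205 kJ
  Bonds formed (products):
    C-H: 8 × 420 = 3360
    C=C: 2 × 628 = 1256
    H-H: 1 × 431 = 431
    Σ(formed) = 5047 kJ
  ΔH_B = 5205 − 5047 = +158 kJ
ΔH_A − ΔH_B = −1271 kJ, so reaction A has the more negative ΔH; |ΔH_A − ΔH_B| = 1271 kJ.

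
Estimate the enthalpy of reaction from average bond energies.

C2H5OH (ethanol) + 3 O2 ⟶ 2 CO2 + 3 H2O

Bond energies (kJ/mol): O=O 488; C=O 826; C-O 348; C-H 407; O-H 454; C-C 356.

Bonds broken (reactants):
  C-C: 1 × 356 = 356
  C-H: 5 × 407 = 2035
  C-O: 1 × 348 = 348
  O-H: 1 × 454 = 454
  O=O: 3 × 488 = 1464
  Σ(broken) = 4657 kJ
Bonds formed (products):
  C=O: 4 × 826 = 3304
  O-H: 6 × 454 = 2724
  Σ(formed) = 6028 kJ
ΔH = Σ(broken) − Σ(formed) = 4657 − 6028 = −1371 kJ

ΔH ≈ −1371 kJ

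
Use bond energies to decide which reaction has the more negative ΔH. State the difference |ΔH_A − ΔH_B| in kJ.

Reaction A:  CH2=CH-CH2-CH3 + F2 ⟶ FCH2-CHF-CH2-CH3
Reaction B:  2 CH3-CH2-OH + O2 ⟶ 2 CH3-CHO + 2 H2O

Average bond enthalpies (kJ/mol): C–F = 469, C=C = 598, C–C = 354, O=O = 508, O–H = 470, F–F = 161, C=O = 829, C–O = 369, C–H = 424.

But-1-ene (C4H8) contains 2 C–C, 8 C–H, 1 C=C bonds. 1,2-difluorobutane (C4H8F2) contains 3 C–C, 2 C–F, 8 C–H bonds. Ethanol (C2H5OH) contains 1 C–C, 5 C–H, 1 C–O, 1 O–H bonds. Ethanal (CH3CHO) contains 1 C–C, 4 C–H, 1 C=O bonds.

Reaction A, by 29 kJ

Reaction A:
  Bonds broken (reactants):
    C–C: 2 × 354 = 708
    C–H: 8 × 424 = 3392
    C=C: 1 × 598 = 598
    F–F: 1 × 161 = 161
    Σ(broken) = 4859 kJ
  Bonds formed (products):
    C–C: 3 × 354 = 1062
    C–F: 2 × 469 = 938
    C–H: 8 × 424 = 3392
    Σ(formed) = 5392 kJ
  ΔH_A = 4859 − 5392 = −533 kJ
Reaction B:
  Bonds broken (reactants):
    C–C: 2 × 354 = 708
    C–H: 10 × 424 = 4240
    C–O: 2 × 369 = 738
    O–H: 2 × 470 = 940
    O=O: 1 × 508 = 508
    Σ(broken) = 7134 kJ
  Bonds formed (products):
    C–C: 2 × 354 = 708
    C–H: 8 × 424 = 3392
    C=O: 2 × 829 = 1658
    O–H: 4 × 470 = 1880
    Σ(formed) = 7638 kJ
  ΔH_B = 7134 − 7638 = −504 kJ
ΔH_A − ΔH_B = −29 kJ, so reaction A has the more negative ΔH; |ΔH_A − ΔH_B| = 29 kJ.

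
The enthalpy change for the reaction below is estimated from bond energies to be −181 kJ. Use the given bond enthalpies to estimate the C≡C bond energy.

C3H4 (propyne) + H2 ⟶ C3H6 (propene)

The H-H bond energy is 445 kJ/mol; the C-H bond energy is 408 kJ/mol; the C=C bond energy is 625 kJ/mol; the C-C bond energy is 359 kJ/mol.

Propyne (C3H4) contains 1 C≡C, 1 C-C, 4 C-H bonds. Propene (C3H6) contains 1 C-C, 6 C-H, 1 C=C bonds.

D(C≡C) ≈ 815 kJ/mol

Let D be the C≡C bond energy.
Σ(broken) = 1×D + 1×359 + 4×408 + 1×445 = 2436 + D
Σ(formed) = 1×359 + 6×408 + 1×625 = 3432
ΔH = Σ(broken) − Σ(formed) = (2436 + D) − (3432) = −996 + D
Setting this equal to −181 kJ gives D = 815 kJ/mol.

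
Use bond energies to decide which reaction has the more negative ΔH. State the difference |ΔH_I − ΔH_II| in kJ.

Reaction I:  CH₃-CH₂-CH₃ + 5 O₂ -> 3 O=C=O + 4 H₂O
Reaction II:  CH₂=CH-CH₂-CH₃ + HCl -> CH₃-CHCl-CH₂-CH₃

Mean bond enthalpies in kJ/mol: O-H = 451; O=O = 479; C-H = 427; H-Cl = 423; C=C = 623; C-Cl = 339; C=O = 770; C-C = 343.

Reaction I, by 1668 kJ

Reaction I:
  Bonds broken (reactants):
    C-C: 2 × 343 = 686
    C-H: 8 × 427 = 3416
    O=O: 5 × 479 = 2395
    Σ(broken) = 6497 kJ
  Bonds formed (products):
    C=O: 6 × 770 = 4620
    O-H: 8 × 451 = 3608
    Σ(formed) = 8228 kJ
  ΔH_I = 6497 − 8228 = −1731 kJ
Reaction II:
  Bonds broken (reactants):
    C-C: 2 × 343 = 686
    C-H: 8 × 427 = 3416
    C=C: 1 × 623 = 623
    H-Cl: 1 × 423 = 423
    Σ(broken) = 5148 kJ
  Bonds formed (products):
    C-C: 3 × 343 = 1029
    C-Cl: 1 × 339 = 339
    C-H: 9 × 427 = 3843
    Σ(formed) = 5211 kJ
  ΔH_II = 5148 − 5211 = −63 kJ
ΔH_I − ΔH_II = −1668 kJ, so reaction I has the more negative ΔH; |ΔH_I − ΔH_II| = 1668 kJ.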